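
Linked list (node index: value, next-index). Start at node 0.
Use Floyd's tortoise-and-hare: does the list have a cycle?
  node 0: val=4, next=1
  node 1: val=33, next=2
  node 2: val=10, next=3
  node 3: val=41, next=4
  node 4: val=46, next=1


Floyd's tortoise (slow, +1) and hare (fast, +2):
  init: slow=0, fast=0
  step 1: slow=1, fast=2
  step 2: slow=2, fast=4
  step 3: slow=3, fast=2
  step 4: slow=4, fast=4
  slow == fast at node 4: cycle detected

Cycle: yes


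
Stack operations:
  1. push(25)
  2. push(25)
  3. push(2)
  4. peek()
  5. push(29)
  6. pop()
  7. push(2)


push(25) -> [25]
push(25) -> [25, 25]
push(2) -> [25, 25, 2]
peek()->2
push(29) -> [25, 25, 2, 29]
pop()->29, [25, 25, 2]
push(2) -> [25, 25, 2, 2]

Final stack: [25, 25, 2, 2]


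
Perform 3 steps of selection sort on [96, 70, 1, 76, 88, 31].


Initial: [96, 70, 1, 76, 88, 31]
Step 1: min=1 at 2
  Swap: [1, 70, 96, 76, 88, 31]
Step 2: min=31 at 5
  Swap: [1, 31, 96, 76, 88, 70]
Step 3: min=70 at 5
  Swap: [1, 31, 70, 76, 88, 96]

After 3 steps: [1, 31, 70, 76, 88, 96]


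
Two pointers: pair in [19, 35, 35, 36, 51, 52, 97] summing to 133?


lo=0(19)+hi=6(97)=116
lo=1(35)+hi=6(97)=132
lo=2(35)+hi=6(97)=132
lo=3(36)+hi=6(97)=133

Yes: 36+97=133


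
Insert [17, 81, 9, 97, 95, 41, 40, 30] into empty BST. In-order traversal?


Insert 17: root
Insert 81: R from 17
Insert 9: L from 17
Insert 97: R from 17 -> R from 81
Insert 95: R from 17 -> R from 81 -> L from 97
Insert 41: R from 17 -> L from 81
Insert 40: R from 17 -> L from 81 -> L from 41
Insert 30: R from 17 -> L from 81 -> L from 41 -> L from 40

In-order: [9, 17, 30, 40, 41, 81, 95, 97]


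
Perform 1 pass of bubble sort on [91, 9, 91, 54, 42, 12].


Initial: [91, 9, 91, 54, 42, 12]
Pass 1: [9, 91, 54, 42, 12, 91] (4 swaps)

After 1 pass: [9, 91, 54, 42, 12, 91]


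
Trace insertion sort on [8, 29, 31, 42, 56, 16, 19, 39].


Initial: [8, 29, 31, 42, 56, 16, 19, 39]
Insert 29: [8, 29, 31, 42, 56, 16, 19, 39]
Insert 31: [8, 29, 31, 42, 56, 16, 19, 39]
Insert 42: [8, 29, 31, 42, 56, 16, 19, 39]
Insert 56: [8, 29, 31, 42, 56, 16, 19, 39]
Insert 16: [8, 16, 29, 31, 42, 56, 19, 39]
Insert 19: [8, 16, 19, 29, 31, 42, 56, 39]
Insert 39: [8, 16, 19, 29, 31, 39, 42, 56]

Sorted: [8, 16, 19, 29, 31, 39, 42, 56]


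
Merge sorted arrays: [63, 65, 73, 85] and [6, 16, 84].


Take 6 from B
Take 16 from B
Take 63 from A
Take 65 from A
Take 73 from A
Take 84 from B

Merged: [6, 16, 63, 65, 73, 84, 85]


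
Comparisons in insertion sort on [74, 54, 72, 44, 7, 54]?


Algorithm: insertion sort
Input: [74, 54, 72, 44, 7, 54]
Sorted: [7, 44, 54, 54, 72, 74]

13


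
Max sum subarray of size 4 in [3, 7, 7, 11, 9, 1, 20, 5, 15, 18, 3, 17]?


[0:4]: 28
[1:5]: 34
[2:6]: 28
[3:7]: 41
[4:8]: 35
[5:9]: 41
[6:10]: 58
[7:11]: 41
[8:12]: 53

Max: 58 at [6:10]


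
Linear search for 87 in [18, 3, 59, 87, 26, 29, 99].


i=0: 18!=87
i=1: 3!=87
i=2: 59!=87
i=3: 87==87 found!

Found at 3, 4 comps


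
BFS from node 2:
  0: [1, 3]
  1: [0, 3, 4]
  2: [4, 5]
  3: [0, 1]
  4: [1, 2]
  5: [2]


Visit 2, enqueue [4, 5]
Visit 4, enqueue [1]
Visit 5, enqueue []
Visit 1, enqueue [0, 3]
Visit 0, enqueue []
Visit 3, enqueue []

BFS order: [2, 4, 5, 1, 0, 3]


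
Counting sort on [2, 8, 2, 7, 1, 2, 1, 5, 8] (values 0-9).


Input: [2, 8, 2, 7, 1, 2, 1, 5, 8]
Counts: [0, 2, 3, 0, 0, 1, 0, 1, 2, 0]

Sorted: [1, 1, 2, 2, 2, 5, 7, 8, 8]


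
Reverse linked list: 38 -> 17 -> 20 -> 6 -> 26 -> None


Step 1: curr=38, set curr.next=prev(None) | reversed so far: 38
Step 2: curr=17, set curr.next=prev(38) | reversed so far: 17 -> 38
Step 3: curr=20, set curr.next=prev(17) | reversed so far: 20 -> 17 -> 38
Step 4: curr=6, set curr.next=prev(20) | reversed so far: 6 -> 20 -> 17 -> 38
Step 5: curr=26, set curr.next=prev(6) | reversed so far: 26 -> 6 -> 20 -> 17 -> 38

26 -> 6 -> 20 -> 17 -> 38 -> None


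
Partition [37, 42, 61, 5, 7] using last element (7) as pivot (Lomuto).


Pivot: 7
  5 <= 7: swap -> [5, 42, 61, 37, 7]
Place pivot at 1: [5, 7, 61, 37, 42]

Partitioned: [5, 7, 61, 37, 42]


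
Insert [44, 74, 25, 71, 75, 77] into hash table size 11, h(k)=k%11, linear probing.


Insert 44: h=0 -> slot 0
Insert 74: h=8 -> slot 8
Insert 25: h=3 -> slot 3
Insert 71: h=5 -> slot 5
Insert 75: h=9 -> slot 9
Insert 77: h=0, 1 probes -> slot 1

Table: [44, 77, None, 25, None, 71, None, None, 74, 75, None]


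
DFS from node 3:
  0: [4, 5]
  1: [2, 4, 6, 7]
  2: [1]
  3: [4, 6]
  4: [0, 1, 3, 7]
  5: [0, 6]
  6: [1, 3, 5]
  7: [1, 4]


Visit 3, push [6, 4]
Visit 4, push [7, 1, 0]
Visit 0, push [5]
Visit 5, push [6]
Visit 6, push [1]
Visit 1, push [7, 2]
Visit 2, push []
Visit 7, push []

DFS order: [3, 4, 0, 5, 6, 1, 2, 7]


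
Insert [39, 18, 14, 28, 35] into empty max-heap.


Insert 39: [39]
Insert 18: [39, 18]
Insert 14: [39, 18, 14]
Insert 28: [39, 28, 14, 18]
Insert 35: [39, 35, 14, 18, 28]

Final heap: [39, 35, 14, 18, 28]


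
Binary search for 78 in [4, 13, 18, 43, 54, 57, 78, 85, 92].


Step 1: lo=0, hi=8, mid=4, val=54
Step 2: lo=5, hi=8, mid=6, val=78

Found at index 6


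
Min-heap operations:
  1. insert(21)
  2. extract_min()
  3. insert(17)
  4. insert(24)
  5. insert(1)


insert(21) -> [21]
extract_min()->21, []
insert(17) -> [17]
insert(24) -> [17, 24]
insert(1) -> [1, 24, 17]

Final heap: [1, 24, 17]


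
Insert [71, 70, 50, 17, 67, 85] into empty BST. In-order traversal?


Insert 71: root
Insert 70: L from 71
Insert 50: L from 71 -> L from 70
Insert 17: L from 71 -> L from 70 -> L from 50
Insert 67: L from 71 -> L from 70 -> R from 50
Insert 85: R from 71

In-order: [17, 50, 67, 70, 71, 85]


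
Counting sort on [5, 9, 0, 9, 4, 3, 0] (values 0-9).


Input: [5, 9, 0, 9, 4, 3, 0]
Counts: [2, 0, 0, 1, 1, 1, 0, 0, 0, 2]

Sorted: [0, 0, 3, 4, 5, 9, 9]


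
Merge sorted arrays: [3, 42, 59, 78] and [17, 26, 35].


Take 3 from A
Take 17 from B
Take 26 from B
Take 35 from B

Merged: [3, 17, 26, 35, 42, 59, 78]


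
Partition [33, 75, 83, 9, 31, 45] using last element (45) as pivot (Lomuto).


Pivot: 45
  33 <= 45: advance i (no swap)
  9 <= 45: swap -> [33, 9, 83, 75, 31, 45]
  31 <= 45: swap -> [33, 9, 31, 75, 83, 45]
Place pivot at 3: [33, 9, 31, 45, 83, 75]

Partitioned: [33, 9, 31, 45, 83, 75]


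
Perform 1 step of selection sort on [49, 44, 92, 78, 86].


Initial: [49, 44, 92, 78, 86]
Step 1: min=44 at 1
  Swap: [44, 49, 92, 78, 86]

After 1 step: [44, 49, 92, 78, 86]


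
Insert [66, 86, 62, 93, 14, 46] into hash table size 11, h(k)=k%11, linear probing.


Insert 66: h=0 -> slot 0
Insert 86: h=9 -> slot 9
Insert 62: h=7 -> slot 7
Insert 93: h=5 -> slot 5
Insert 14: h=3 -> slot 3
Insert 46: h=2 -> slot 2

Table: [66, None, 46, 14, None, 93, None, 62, None, 86, None]


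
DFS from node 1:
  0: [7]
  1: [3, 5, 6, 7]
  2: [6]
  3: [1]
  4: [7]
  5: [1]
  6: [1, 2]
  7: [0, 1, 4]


Visit 1, push [7, 6, 5, 3]
Visit 3, push []
Visit 5, push []
Visit 6, push [2]
Visit 2, push []
Visit 7, push [4, 0]
Visit 0, push []
Visit 4, push []

DFS order: [1, 3, 5, 6, 2, 7, 0, 4]


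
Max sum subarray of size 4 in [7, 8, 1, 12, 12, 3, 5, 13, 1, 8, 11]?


[0:4]: 28
[1:5]: 33
[2:6]: 28
[3:7]: 32
[4:8]: 33
[5:9]: 22
[6:10]: 27
[7:11]: 33

Max: 33 at [1:5]


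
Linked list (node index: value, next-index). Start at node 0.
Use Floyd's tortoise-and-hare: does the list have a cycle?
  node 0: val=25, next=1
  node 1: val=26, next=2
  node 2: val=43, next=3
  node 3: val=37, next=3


Floyd's tortoise (slow, +1) and hare (fast, +2):
  init: slow=0, fast=0
  step 1: slow=1, fast=2
  step 2: slow=2, fast=3
  step 3: slow=3, fast=3
  slow == fast at node 3: cycle detected

Cycle: yes


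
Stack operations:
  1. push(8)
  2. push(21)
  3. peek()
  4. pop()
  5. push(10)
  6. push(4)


push(8) -> [8]
push(21) -> [8, 21]
peek()->21
pop()->21, [8]
push(10) -> [8, 10]
push(4) -> [8, 10, 4]

Final stack: [8, 10, 4]


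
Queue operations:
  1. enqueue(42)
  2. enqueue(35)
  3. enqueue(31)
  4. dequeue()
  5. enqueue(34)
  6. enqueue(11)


enqueue(42) -> [42]
enqueue(35) -> [42, 35]
enqueue(31) -> [42, 35, 31]
dequeue()->42, [35, 31]
enqueue(34) -> [35, 31, 34]
enqueue(11) -> [35, 31, 34, 11]

Final queue: [35, 31, 34, 11]


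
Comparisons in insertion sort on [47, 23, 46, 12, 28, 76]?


Algorithm: insertion sort
Input: [47, 23, 46, 12, 28, 76]
Sorted: [12, 23, 28, 46, 47, 76]

10


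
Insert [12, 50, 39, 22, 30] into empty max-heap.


Insert 12: [12]
Insert 50: [50, 12]
Insert 39: [50, 12, 39]
Insert 22: [50, 22, 39, 12]
Insert 30: [50, 30, 39, 12, 22]

Final heap: [50, 30, 39, 12, 22]


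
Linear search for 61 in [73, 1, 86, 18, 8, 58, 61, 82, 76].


i=0: 73!=61
i=1: 1!=61
i=2: 86!=61
i=3: 18!=61
i=4: 8!=61
i=5: 58!=61
i=6: 61==61 found!

Found at 6, 7 comps


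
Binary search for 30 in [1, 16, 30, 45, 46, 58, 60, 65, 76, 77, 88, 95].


Step 1: lo=0, hi=11, mid=5, val=58
Step 2: lo=0, hi=4, mid=2, val=30

Found at index 2


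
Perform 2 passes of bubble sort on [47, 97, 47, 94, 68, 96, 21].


Initial: [47, 97, 47, 94, 68, 96, 21]
Pass 1: [47, 47, 94, 68, 96, 21, 97] (5 swaps)
Pass 2: [47, 47, 68, 94, 21, 96, 97] (2 swaps)

After 2 passes: [47, 47, 68, 94, 21, 96, 97]


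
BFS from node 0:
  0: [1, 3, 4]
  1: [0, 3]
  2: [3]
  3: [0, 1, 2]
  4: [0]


Visit 0, enqueue [1, 3, 4]
Visit 1, enqueue []
Visit 3, enqueue [2]
Visit 4, enqueue []
Visit 2, enqueue []

BFS order: [0, 1, 3, 4, 2]


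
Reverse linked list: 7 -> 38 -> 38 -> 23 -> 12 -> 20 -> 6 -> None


Step 1: curr=7, set curr.next=prev(None) | reversed so far: 7
Step 2: curr=38, set curr.next=prev(7) | reversed so far: 38 -> 7
Step 3: curr=38, set curr.next=prev(38) | reversed so far: 38 -> 38 -> 7
Step 4: curr=23, set curr.next=prev(38) | reversed so far: 23 -> 38 -> 38 -> 7
Step 5: curr=12, set curr.next=prev(23) | reversed so far: 12 -> 23 -> 38 -> 38 -> 7
Step 6: curr=20, set curr.next=prev(12) | reversed so far: 20 -> 12 -> 23 -> 38 -> 38 -> 7
Step 7: curr=6, set curr.next=prev(20) | reversed so far: 6 -> 20 -> 12 -> 23 -> 38 -> 38 -> 7

6 -> 20 -> 12 -> 23 -> 38 -> 38 -> 7 -> None


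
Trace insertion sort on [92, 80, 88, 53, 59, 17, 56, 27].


Initial: [92, 80, 88, 53, 59, 17, 56, 27]
Insert 80: [80, 92, 88, 53, 59, 17, 56, 27]
Insert 88: [80, 88, 92, 53, 59, 17, 56, 27]
Insert 53: [53, 80, 88, 92, 59, 17, 56, 27]
Insert 59: [53, 59, 80, 88, 92, 17, 56, 27]
Insert 17: [17, 53, 59, 80, 88, 92, 56, 27]
Insert 56: [17, 53, 56, 59, 80, 88, 92, 27]
Insert 27: [17, 27, 53, 56, 59, 80, 88, 92]

Sorted: [17, 27, 53, 56, 59, 80, 88, 92]


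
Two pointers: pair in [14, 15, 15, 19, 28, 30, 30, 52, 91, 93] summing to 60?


lo=0(14)+hi=9(93)=107
lo=0(14)+hi=8(91)=105
lo=0(14)+hi=7(52)=66
lo=0(14)+hi=6(30)=44
lo=1(15)+hi=6(30)=45
lo=2(15)+hi=6(30)=45
lo=3(19)+hi=6(30)=49
lo=4(28)+hi=6(30)=58
lo=5(30)+hi=6(30)=60

Yes: 30+30=60


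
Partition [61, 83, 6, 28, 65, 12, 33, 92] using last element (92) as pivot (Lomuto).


Pivot: 92
  61 <= 92: advance i (no swap)
  83 <= 92: advance i (no swap)
  6 <= 92: advance i (no swap)
  28 <= 92: advance i (no swap)
  65 <= 92: advance i (no swap)
  12 <= 92: advance i (no swap)
  33 <= 92: advance i (no swap)
Place pivot at 7: [61, 83, 6, 28, 65, 12, 33, 92]

Partitioned: [61, 83, 6, 28, 65, 12, 33, 92]


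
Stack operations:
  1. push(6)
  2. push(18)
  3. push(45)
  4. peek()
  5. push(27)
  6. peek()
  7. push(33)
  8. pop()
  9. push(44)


push(6) -> [6]
push(18) -> [6, 18]
push(45) -> [6, 18, 45]
peek()->45
push(27) -> [6, 18, 45, 27]
peek()->27
push(33) -> [6, 18, 45, 27, 33]
pop()->33, [6, 18, 45, 27]
push(44) -> [6, 18, 45, 27, 44]

Final stack: [6, 18, 45, 27, 44]


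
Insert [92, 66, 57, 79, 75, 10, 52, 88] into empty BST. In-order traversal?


Insert 92: root
Insert 66: L from 92
Insert 57: L from 92 -> L from 66
Insert 79: L from 92 -> R from 66
Insert 75: L from 92 -> R from 66 -> L from 79
Insert 10: L from 92 -> L from 66 -> L from 57
Insert 52: L from 92 -> L from 66 -> L from 57 -> R from 10
Insert 88: L from 92 -> R from 66 -> R from 79

In-order: [10, 52, 57, 66, 75, 79, 88, 92]


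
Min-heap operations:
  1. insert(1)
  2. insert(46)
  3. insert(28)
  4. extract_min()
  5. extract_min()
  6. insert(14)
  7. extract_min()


insert(1) -> [1]
insert(46) -> [1, 46]
insert(28) -> [1, 46, 28]
extract_min()->1, [28, 46]
extract_min()->28, [46]
insert(14) -> [14, 46]
extract_min()->14, [46]

Final heap: [46]


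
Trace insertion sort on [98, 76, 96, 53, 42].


Initial: [98, 76, 96, 53, 42]
Insert 76: [76, 98, 96, 53, 42]
Insert 96: [76, 96, 98, 53, 42]
Insert 53: [53, 76, 96, 98, 42]
Insert 42: [42, 53, 76, 96, 98]

Sorted: [42, 53, 76, 96, 98]


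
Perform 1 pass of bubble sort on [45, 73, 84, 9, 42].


Initial: [45, 73, 84, 9, 42]
Pass 1: [45, 73, 9, 42, 84] (2 swaps)

After 1 pass: [45, 73, 9, 42, 84]


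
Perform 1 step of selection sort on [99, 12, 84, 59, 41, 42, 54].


Initial: [99, 12, 84, 59, 41, 42, 54]
Step 1: min=12 at 1
  Swap: [12, 99, 84, 59, 41, 42, 54]

After 1 step: [12, 99, 84, 59, 41, 42, 54]


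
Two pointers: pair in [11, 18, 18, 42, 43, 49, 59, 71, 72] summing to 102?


lo=0(11)+hi=8(72)=83
lo=1(18)+hi=8(72)=90
lo=2(18)+hi=8(72)=90
lo=3(42)+hi=8(72)=114
lo=3(42)+hi=7(71)=113
lo=3(42)+hi=6(59)=101
lo=4(43)+hi=6(59)=102

Yes: 43+59=102


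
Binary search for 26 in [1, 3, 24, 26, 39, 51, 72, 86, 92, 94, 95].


Step 1: lo=0, hi=10, mid=5, val=51
Step 2: lo=0, hi=4, mid=2, val=24
Step 3: lo=3, hi=4, mid=3, val=26

Found at index 3


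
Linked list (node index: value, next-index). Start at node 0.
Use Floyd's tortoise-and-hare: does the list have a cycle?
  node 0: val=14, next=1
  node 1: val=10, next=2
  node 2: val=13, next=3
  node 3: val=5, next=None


Floyd's tortoise (slow, +1) and hare (fast, +2):
  init: slow=0, fast=0
  step 1: slow=1, fast=2
  step 2: fast 2->3->None, no cycle

Cycle: no


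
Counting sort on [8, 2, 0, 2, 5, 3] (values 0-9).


Input: [8, 2, 0, 2, 5, 3]
Counts: [1, 0, 2, 1, 0, 1, 0, 0, 1, 0]

Sorted: [0, 2, 2, 3, 5, 8]


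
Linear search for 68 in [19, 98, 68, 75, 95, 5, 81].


i=0: 19!=68
i=1: 98!=68
i=2: 68==68 found!

Found at 2, 3 comps


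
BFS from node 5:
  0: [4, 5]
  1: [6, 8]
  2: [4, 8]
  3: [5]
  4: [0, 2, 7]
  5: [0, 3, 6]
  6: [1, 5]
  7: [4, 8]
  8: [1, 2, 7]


Visit 5, enqueue [0, 3, 6]
Visit 0, enqueue [4]
Visit 3, enqueue []
Visit 6, enqueue [1]
Visit 4, enqueue [2, 7]
Visit 1, enqueue [8]
Visit 2, enqueue []
Visit 7, enqueue []
Visit 8, enqueue []

BFS order: [5, 0, 3, 6, 4, 1, 2, 7, 8]


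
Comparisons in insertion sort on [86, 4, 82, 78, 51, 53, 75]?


Algorithm: insertion sort
Input: [86, 4, 82, 78, 51, 53, 75]
Sorted: [4, 51, 53, 75, 78, 82, 86]

18


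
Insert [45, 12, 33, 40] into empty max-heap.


Insert 45: [45]
Insert 12: [45, 12]
Insert 33: [45, 12, 33]
Insert 40: [45, 40, 33, 12]

Final heap: [45, 40, 33, 12]


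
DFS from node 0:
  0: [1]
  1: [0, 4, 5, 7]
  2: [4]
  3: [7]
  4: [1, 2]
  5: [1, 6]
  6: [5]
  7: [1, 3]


Visit 0, push [1]
Visit 1, push [7, 5, 4]
Visit 4, push [2]
Visit 2, push []
Visit 5, push [6]
Visit 6, push []
Visit 7, push [3]
Visit 3, push []

DFS order: [0, 1, 4, 2, 5, 6, 7, 3]


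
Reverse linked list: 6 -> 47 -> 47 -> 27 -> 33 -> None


Step 1: curr=6, set curr.next=prev(None) | reversed so far: 6
Step 2: curr=47, set curr.next=prev(6) | reversed so far: 47 -> 6
Step 3: curr=47, set curr.next=prev(47) | reversed so far: 47 -> 47 -> 6
Step 4: curr=27, set curr.next=prev(47) | reversed so far: 27 -> 47 -> 47 -> 6
Step 5: curr=33, set curr.next=prev(27) | reversed so far: 33 -> 27 -> 47 -> 47 -> 6

33 -> 27 -> 47 -> 47 -> 6 -> None


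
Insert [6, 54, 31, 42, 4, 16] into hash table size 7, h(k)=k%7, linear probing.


Insert 6: h=6 -> slot 6
Insert 54: h=5 -> slot 5
Insert 31: h=3 -> slot 3
Insert 42: h=0 -> slot 0
Insert 4: h=4 -> slot 4
Insert 16: h=2 -> slot 2

Table: [42, None, 16, 31, 4, 54, 6]


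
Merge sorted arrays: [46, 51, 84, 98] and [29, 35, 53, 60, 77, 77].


Take 29 from B
Take 35 from B
Take 46 from A
Take 51 from A
Take 53 from B
Take 60 from B
Take 77 from B
Take 77 from B

Merged: [29, 35, 46, 51, 53, 60, 77, 77, 84, 98]


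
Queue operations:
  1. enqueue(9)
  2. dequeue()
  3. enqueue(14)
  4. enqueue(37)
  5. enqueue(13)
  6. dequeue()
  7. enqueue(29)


enqueue(9) -> [9]
dequeue()->9, []
enqueue(14) -> [14]
enqueue(37) -> [14, 37]
enqueue(13) -> [14, 37, 13]
dequeue()->14, [37, 13]
enqueue(29) -> [37, 13, 29]

Final queue: [37, 13, 29]


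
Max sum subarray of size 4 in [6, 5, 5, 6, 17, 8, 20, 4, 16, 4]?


[0:4]: 22
[1:5]: 33
[2:6]: 36
[3:7]: 51
[4:8]: 49
[5:9]: 48
[6:10]: 44

Max: 51 at [3:7]


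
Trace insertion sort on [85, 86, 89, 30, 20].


Initial: [85, 86, 89, 30, 20]
Insert 86: [85, 86, 89, 30, 20]
Insert 89: [85, 86, 89, 30, 20]
Insert 30: [30, 85, 86, 89, 20]
Insert 20: [20, 30, 85, 86, 89]

Sorted: [20, 30, 85, 86, 89]


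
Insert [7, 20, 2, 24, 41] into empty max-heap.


Insert 7: [7]
Insert 20: [20, 7]
Insert 2: [20, 7, 2]
Insert 24: [24, 20, 2, 7]
Insert 41: [41, 24, 2, 7, 20]

Final heap: [41, 24, 2, 7, 20]


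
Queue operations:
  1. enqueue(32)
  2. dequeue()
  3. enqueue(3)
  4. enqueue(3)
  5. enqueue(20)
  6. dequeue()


enqueue(32) -> [32]
dequeue()->32, []
enqueue(3) -> [3]
enqueue(3) -> [3, 3]
enqueue(20) -> [3, 3, 20]
dequeue()->3, [3, 20]

Final queue: [3, 20]


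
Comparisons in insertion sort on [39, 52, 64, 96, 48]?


Algorithm: insertion sort
Input: [39, 52, 64, 96, 48]
Sorted: [39, 48, 52, 64, 96]

7


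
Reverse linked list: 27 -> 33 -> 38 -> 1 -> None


Step 1: curr=27, set curr.next=prev(None) | reversed so far: 27
Step 2: curr=33, set curr.next=prev(27) | reversed so far: 33 -> 27
Step 3: curr=38, set curr.next=prev(33) | reversed so far: 38 -> 33 -> 27
Step 4: curr=1, set curr.next=prev(38) | reversed so far: 1 -> 38 -> 33 -> 27

1 -> 38 -> 33 -> 27 -> None


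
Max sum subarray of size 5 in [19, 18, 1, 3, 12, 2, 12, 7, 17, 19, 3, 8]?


[0:5]: 53
[1:6]: 36
[2:7]: 30
[3:8]: 36
[4:9]: 50
[5:10]: 57
[6:11]: 58
[7:12]: 54

Max: 58 at [6:11]


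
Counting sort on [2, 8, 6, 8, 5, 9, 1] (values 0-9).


Input: [2, 8, 6, 8, 5, 9, 1]
Counts: [0, 1, 1, 0, 0, 1, 1, 0, 2, 1]

Sorted: [1, 2, 5, 6, 8, 8, 9]


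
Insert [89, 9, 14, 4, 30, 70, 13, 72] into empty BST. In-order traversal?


Insert 89: root
Insert 9: L from 89
Insert 14: L from 89 -> R from 9
Insert 4: L from 89 -> L from 9
Insert 30: L from 89 -> R from 9 -> R from 14
Insert 70: L from 89 -> R from 9 -> R from 14 -> R from 30
Insert 13: L from 89 -> R from 9 -> L from 14
Insert 72: L from 89 -> R from 9 -> R from 14 -> R from 30 -> R from 70

In-order: [4, 9, 13, 14, 30, 70, 72, 89]


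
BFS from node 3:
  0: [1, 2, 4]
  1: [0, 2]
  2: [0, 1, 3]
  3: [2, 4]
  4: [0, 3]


Visit 3, enqueue [2, 4]
Visit 2, enqueue [0, 1]
Visit 4, enqueue []
Visit 0, enqueue []
Visit 1, enqueue []

BFS order: [3, 2, 4, 0, 1]


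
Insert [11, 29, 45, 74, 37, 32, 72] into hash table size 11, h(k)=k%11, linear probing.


Insert 11: h=0 -> slot 0
Insert 29: h=7 -> slot 7
Insert 45: h=1 -> slot 1
Insert 74: h=8 -> slot 8
Insert 37: h=4 -> slot 4
Insert 32: h=10 -> slot 10
Insert 72: h=6 -> slot 6

Table: [11, 45, None, None, 37, None, 72, 29, 74, None, 32]


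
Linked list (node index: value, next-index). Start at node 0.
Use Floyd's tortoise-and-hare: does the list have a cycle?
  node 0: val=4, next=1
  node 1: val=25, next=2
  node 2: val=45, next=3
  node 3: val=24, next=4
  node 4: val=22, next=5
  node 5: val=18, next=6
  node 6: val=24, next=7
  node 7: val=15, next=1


Floyd's tortoise (slow, +1) and hare (fast, +2):
  init: slow=0, fast=0
  step 1: slow=1, fast=2
  step 2: slow=2, fast=4
  step 3: slow=3, fast=6
  step 4: slow=4, fast=1
  step 5: slow=5, fast=3
  step 6: slow=6, fast=5
  step 7: slow=7, fast=7
  slow == fast at node 7: cycle detected

Cycle: yes


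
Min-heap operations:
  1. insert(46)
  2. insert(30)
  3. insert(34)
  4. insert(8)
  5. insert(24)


insert(46) -> [46]
insert(30) -> [30, 46]
insert(34) -> [30, 46, 34]
insert(8) -> [8, 30, 34, 46]
insert(24) -> [8, 24, 34, 46, 30]

Final heap: [8, 24, 34, 46, 30]


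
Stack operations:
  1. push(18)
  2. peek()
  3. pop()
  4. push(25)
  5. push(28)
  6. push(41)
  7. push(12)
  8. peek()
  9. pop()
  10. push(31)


push(18) -> [18]
peek()->18
pop()->18, []
push(25) -> [25]
push(28) -> [25, 28]
push(41) -> [25, 28, 41]
push(12) -> [25, 28, 41, 12]
peek()->12
pop()->12, [25, 28, 41]
push(31) -> [25, 28, 41, 31]

Final stack: [25, 28, 41, 31]


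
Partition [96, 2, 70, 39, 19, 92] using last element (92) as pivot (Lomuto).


Pivot: 92
  2 <= 92: swap -> [2, 96, 70, 39, 19, 92]
  70 <= 92: swap -> [2, 70, 96, 39, 19, 92]
  39 <= 92: swap -> [2, 70, 39, 96, 19, 92]
  19 <= 92: swap -> [2, 70, 39, 19, 96, 92]
Place pivot at 4: [2, 70, 39, 19, 92, 96]

Partitioned: [2, 70, 39, 19, 92, 96]


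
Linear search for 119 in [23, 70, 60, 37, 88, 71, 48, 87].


i=0: 23!=119
i=1: 70!=119
i=2: 60!=119
i=3: 37!=119
i=4: 88!=119
i=5: 71!=119
i=6: 48!=119
i=7: 87!=119

Not found, 8 comps


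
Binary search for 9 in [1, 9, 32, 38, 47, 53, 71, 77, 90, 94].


Step 1: lo=0, hi=9, mid=4, val=47
Step 2: lo=0, hi=3, mid=1, val=9

Found at index 1


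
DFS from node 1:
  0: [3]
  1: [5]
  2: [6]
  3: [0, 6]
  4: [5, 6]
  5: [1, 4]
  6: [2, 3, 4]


Visit 1, push [5]
Visit 5, push [4]
Visit 4, push [6]
Visit 6, push [3, 2]
Visit 2, push []
Visit 3, push [0]
Visit 0, push []

DFS order: [1, 5, 4, 6, 2, 3, 0]


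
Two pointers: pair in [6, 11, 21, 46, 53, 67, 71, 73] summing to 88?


lo=0(6)+hi=7(73)=79
lo=1(11)+hi=7(73)=84
lo=2(21)+hi=7(73)=94
lo=2(21)+hi=6(71)=92
lo=2(21)+hi=5(67)=88

Yes: 21+67=88


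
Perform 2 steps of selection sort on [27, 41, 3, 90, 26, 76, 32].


Initial: [27, 41, 3, 90, 26, 76, 32]
Step 1: min=3 at 2
  Swap: [3, 41, 27, 90, 26, 76, 32]
Step 2: min=26 at 4
  Swap: [3, 26, 27, 90, 41, 76, 32]

After 2 steps: [3, 26, 27, 90, 41, 76, 32]


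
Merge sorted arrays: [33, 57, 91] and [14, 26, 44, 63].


Take 14 from B
Take 26 from B
Take 33 from A
Take 44 from B
Take 57 from A
Take 63 from B

Merged: [14, 26, 33, 44, 57, 63, 91]


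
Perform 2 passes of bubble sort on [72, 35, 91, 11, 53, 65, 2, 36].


Initial: [72, 35, 91, 11, 53, 65, 2, 36]
Pass 1: [35, 72, 11, 53, 65, 2, 36, 91] (6 swaps)
Pass 2: [35, 11, 53, 65, 2, 36, 72, 91] (5 swaps)

After 2 passes: [35, 11, 53, 65, 2, 36, 72, 91]


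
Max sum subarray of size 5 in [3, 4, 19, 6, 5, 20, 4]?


[0:5]: 37
[1:6]: 54
[2:7]: 54

Max: 54 at [1:6]


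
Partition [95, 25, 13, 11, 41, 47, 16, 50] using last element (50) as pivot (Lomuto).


Pivot: 50
  25 <= 50: swap -> [25, 95, 13, 11, 41, 47, 16, 50]
  13 <= 50: swap -> [25, 13, 95, 11, 41, 47, 16, 50]
  11 <= 50: swap -> [25, 13, 11, 95, 41, 47, 16, 50]
  41 <= 50: swap -> [25, 13, 11, 41, 95, 47, 16, 50]
  47 <= 50: swap -> [25, 13, 11, 41, 47, 95, 16, 50]
  16 <= 50: swap -> [25, 13, 11, 41, 47, 16, 95, 50]
Place pivot at 6: [25, 13, 11, 41, 47, 16, 50, 95]

Partitioned: [25, 13, 11, 41, 47, 16, 50, 95]


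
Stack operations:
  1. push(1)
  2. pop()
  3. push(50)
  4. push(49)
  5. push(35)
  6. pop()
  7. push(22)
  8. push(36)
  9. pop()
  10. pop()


push(1) -> [1]
pop()->1, []
push(50) -> [50]
push(49) -> [50, 49]
push(35) -> [50, 49, 35]
pop()->35, [50, 49]
push(22) -> [50, 49, 22]
push(36) -> [50, 49, 22, 36]
pop()->36, [50, 49, 22]
pop()->22, [50, 49]

Final stack: [50, 49]


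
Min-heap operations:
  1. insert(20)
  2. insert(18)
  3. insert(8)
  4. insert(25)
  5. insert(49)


insert(20) -> [20]
insert(18) -> [18, 20]
insert(8) -> [8, 20, 18]
insert(25) -> [8, 20, 18, 25]
insert(49) -> [8, 20, 18, 25, 49]

Final heap: [8, 20, 18, 25, 49]


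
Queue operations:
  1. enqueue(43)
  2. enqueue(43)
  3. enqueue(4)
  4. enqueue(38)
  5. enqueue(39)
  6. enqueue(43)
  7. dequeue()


enqueue(43) -> [43]
enqueue(43) -> [43, 43]
enqueue(4) -> [43, 43, 4]
enqueue(38) -> [43, 43, 4, 38]
enqueue(39) -> [43, 43, 4, 38, 39]
enqueue(43) -> [43, 43, 4, 38, 39, 43]
dequeue()->43, [43, 4, 38, 39, 43]

Final queue: [43, 4, 38, 39, 43]


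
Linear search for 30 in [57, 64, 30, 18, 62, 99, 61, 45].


i=0: 57!=30
i=1: 64!=30
i=2: 30==30 found!

Found at 2, 3 comps


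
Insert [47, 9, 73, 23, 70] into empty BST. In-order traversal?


Insert 47: root
Insert 9: L from 47
Insert 73: R from 47
Insert 23: L from 47 -> R from 9
Insert 70: R from 47 -> L from 73

In-order: [9, 23, 47, 70, 73]


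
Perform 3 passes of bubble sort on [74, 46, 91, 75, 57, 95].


Initial: [74, 46, 91, 75, 57, 95]
Pass 1: [46, 74, 75, 57, 91, 95] (3 swaps)
Pass 2: [46, 74, 57, 75, 91, 95] (1 swaps)
Pass 3: [46, 57, 74, 75, 91, 95] (1 swaps)

After 3 passes: [46, 57, 74, 75, 91, 95]


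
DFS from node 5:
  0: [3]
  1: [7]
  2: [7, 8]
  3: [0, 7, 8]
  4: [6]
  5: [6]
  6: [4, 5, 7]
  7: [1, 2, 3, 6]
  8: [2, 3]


Visit 5, push [6]
Visit 6, push [7, 4]
Visit 4, push []
Visit 7, push [3, 2, 1]
Visit 1, push []
Visit 2, push [8]
Visit 8, push [3]
Visit 3, push [0]
Visit 0, push []

DFS order: [5, 6, 4, 7, 1, 2, 8, 3, 0]


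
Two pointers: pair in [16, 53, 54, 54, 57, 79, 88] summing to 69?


lo=0(16)+hi=6(88)=104
lo=0(16)+hi=5(79)=95
lo=0(16)+hi=4(57)=73
lo=0(16)+hi=3(54)=70
lo=0(16)+hi=2(54)=70
lo=0(16)+hi=1(53)=69

Yes: 16+53=69


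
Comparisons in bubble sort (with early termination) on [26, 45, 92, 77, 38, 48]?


Algorithm: bubble sort (with early termination)
Input: [26, 45, 92, 77, 38, 48]
Sorted: [26, 38, 45, 48, 77, 92]

14


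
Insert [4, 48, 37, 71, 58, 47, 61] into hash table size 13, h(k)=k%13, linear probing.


Insert 4: h=4 -> slot 4
Insert 48: h=9 -> slot 9
Insert 37: h=11 -> slot 11
Insert 71: h=6 -> slot 6
Insert 58: h=6, 1 probes -> slot 7
Insert 47: h=8 -> slot 8
Insert 61: h=9, 1 probes -> slot 10

Table: [None, None, None, None, 4, None, 71, 58, 47, 48, 61, 37, None]


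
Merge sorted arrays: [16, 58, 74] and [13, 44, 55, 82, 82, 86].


Take 13 from B
Take 16 from A
Take 44 from B
Take 55 from B
Take 58 from A
Take 74 from A

Merged: [13, 16, 44, 55, 58, 74, 82, 82, 86]


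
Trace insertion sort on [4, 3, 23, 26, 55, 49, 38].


Initial: [4, 3, 23, 26, 55, 49, 38]
Insert 3: [3, 4, 23, 26, 55, 49, 38]
Insert 23: [3, 4, 23, 26, 55, 49, 38]
Insert 26: [3, 4, 23, 26, 55, 49, 38]
Insert 55: [3, 4, 23, 26, 55, 49, 38]
Insert 49: [3, 4, 23, 26, 49, 55, 38]
Insert 38: [3, 4, 23, 26, 38, 49, 55]

Sorted: [3, 4, 23, 26, 38, 49, 55]


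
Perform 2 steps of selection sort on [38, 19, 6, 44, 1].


Initial: [38, 19, 6, 44, 1]
Step 1: min=1 at 4
  Swap: [1, 19, 6, 44, 38]
Step 2: min=6 at 2
  Swap: [1, 6, 19, 44, 38]

After 2 steps: [1, 6, 19, 44, 38]


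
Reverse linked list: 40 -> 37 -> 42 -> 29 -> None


Step 1: curr=40, set curr.next=prev(None) | reversed so far: 40
Step 2: curr=37, set curr.next=prev(40) | reversed so far: 37 -> 40
Step 3: curr=42, set curr.next=prev(37) | reversed so far: 42 -> 37 -> 40
Step 4: curr=29, set curr.next=prev(42) | reversed so far: 29 -> 42 -> 37 -> 40

29 -> 42 -> 37 -> 40 -> None


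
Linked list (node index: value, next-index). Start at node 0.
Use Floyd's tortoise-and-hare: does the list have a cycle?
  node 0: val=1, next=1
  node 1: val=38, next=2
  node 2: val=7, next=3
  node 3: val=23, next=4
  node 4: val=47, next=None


Floyd's tortoise (slow, +1) and hare (fast, +2):
  init: slow=0, fast=0
  step 1: slow=1, fast=2
  step 2: slow=2, fast=4
  step 3: fast -> None, no cycle

Cycle: no


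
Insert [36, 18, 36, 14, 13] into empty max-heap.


Insert 36: [36]
Insert 18: [36, 18]
Insert 36: [36, 18, 36]
Insert 14: [36, 18, 36, 14]
Insert 13: [36, 18, 36, 14, 13]

Final heap: [36, 18, 36, 14, 13]


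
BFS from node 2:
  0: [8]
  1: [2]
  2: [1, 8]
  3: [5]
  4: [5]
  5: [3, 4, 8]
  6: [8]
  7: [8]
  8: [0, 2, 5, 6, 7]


Visit 2, enqueue [1, 8]
Visit 1, enqueue []
Visit 8, enqueue [0, 5, 6, 7]
Visit 0, enqueue []
Visit 5, enqueue [3, 4]
Visit 6, enqueue []
Visit 7, enqueue []
Visit 3, enqueue []
Visit 4, enqueue []

BFS order: [2, 1, 8, 0, 5, 6, 7, 3, 4]


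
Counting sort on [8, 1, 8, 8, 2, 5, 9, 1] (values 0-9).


Input: [8, 1, 8, 8, 2, 5, 9, 1]
Counts: [0, 2, 1, 0, 0, 1, 0, 0, 3, 1]

Sorted: [1, 1, 2, 5, 8, 8, 8, 9]


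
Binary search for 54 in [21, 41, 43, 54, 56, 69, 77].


Step 1: lo=0, hi=6, mid=3, val=54

Found at index 3


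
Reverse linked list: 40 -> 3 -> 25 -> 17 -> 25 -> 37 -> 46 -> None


Step 1: curr=40, set curr.next=prev(None) | reversed so far: 40
Step 2: curr=3, set curr.next=prev(40) | reversed so far: 3 -> 40
Step 3: curr=25, set curr.next=prev(3) | reversed so far: 25 -> 3 -> 40
Step 4: curr=17, set curr.next=prev(25) | reversed so far: 17 -> 25 -> 3 -> 40
Step 5: curr=25, set curr.next=prev(17) | reversed so far: 25 -> 17 -> 25 -> 3 -> 40
Step 6: curr=37, set curr.next=prev(25) | reversed so far: 37 -> 25 -> 17 -> 25 -> 3 -> 40
Step 7: curr=46, set curr.next=prev(37) | reversed so far: 46 -> 37 -> 25 -> 17 -> 25 -> 3 -> 40

46 -> 37 -> 25 -> 17 -> 25 -> 3 -> 40 -> None


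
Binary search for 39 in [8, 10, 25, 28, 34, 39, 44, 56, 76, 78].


Step 1: lo=0, hi=9, mid=4, val=34
Step 2: lo=5, hi=9, mid=7, val=56
Step 3: lo=5, hi=6, mid=5, val=39

Found at index 5


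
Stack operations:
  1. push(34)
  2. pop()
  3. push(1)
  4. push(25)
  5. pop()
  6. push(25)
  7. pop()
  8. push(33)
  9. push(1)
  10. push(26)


push(34) -> [34]
pop()->34, []
push(1) -> [1]
push(25) -> [1, 25]
pop()->25, [1]
push(25) -> [1, 25]
pop()->25, [1]
push(33) -> [1, 33]
push(1) -> [1, 33, 1]
push(26) -> [1, 33, 1, 26]

Final stack: [1, 33, 1, 26]


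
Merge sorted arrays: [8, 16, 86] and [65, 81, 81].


Take 8 from A
Take 16 from A
Take 65 from B
Take 81 from B
Take 81 from B

Merged: [8, 16, 65, 81, 81, 86]


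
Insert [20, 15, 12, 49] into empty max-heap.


Insert 20: [20]
Insert 15: [20, 15]
Insert 12: [20, 15, 12]
Insert 49: [49, 20, 12, 15]

Final heap: [49, 20, 12, 15]


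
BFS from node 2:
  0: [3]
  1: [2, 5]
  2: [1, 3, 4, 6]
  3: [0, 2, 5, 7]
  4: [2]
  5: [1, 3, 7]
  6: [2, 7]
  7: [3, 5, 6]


Visit 2, enqueue [1, 3, 4, 6]
Visit 1, enqueue [5]
Visit 3, enqueue [0, 7]
Visit 4, enqueue []
Visit 6, enqueue []
Visit 5, enqueue []
Visit 0, enqueue []
Visit 7, enqueue []

BFS order: [2, 1, 3, 4, 6, 5, 0, 7]


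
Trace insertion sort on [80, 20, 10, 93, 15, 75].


Initial: [80, 20, 10, 93, 15, 75]
Insert 20: [20, 80, 10, 93, 15, 75]
Insert 10: [10, 20, 80, 93, 15, 75]
Insert 93: [10, 20, 80, 93, 15, 75]
Insert 15: [10, 15, 20, 80, 93, 75]
Insert 75: [10, 15, 20, 75, 80, 93]

Sorted: [10, 15, 20, 75, 80, 93]


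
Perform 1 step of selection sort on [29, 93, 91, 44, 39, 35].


Initial: [29, 93, 91, 44, 39, 35]
Step 1: min=29 at 0
  Swap: [29, 93, 91, 44, 39, 35]

After 1 step: [29, 93, 91, 44, 39, 35]


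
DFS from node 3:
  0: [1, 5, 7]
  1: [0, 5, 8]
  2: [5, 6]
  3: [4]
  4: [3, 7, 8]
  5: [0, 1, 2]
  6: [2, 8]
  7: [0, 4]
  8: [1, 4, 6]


Visit 3, push [4]
Visit 4, push [8, 7]
Visit 7, push [0]
Visit 0, push [5, 1]
Visit 1, push [8, 5]
Visit 5, push [2]
Visit 2, push [6]
Visit 6, push [8]
Visit 8, push []

DFS order: [3, 4, 7, 0, 1, 5, 2, 6, 8]


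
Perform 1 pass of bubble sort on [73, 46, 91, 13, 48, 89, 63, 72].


Initial: [73, 46, 91, 13, 48, 89, 63, 72]
Pass 1: [46, 73, 13, 48, 89, 63, 72, 91] (6 swaps)

After 1 pass: [46, 73, 13, 48, 89, 63, 72, 91]


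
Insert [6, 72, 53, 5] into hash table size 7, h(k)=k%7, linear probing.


Insert 6: h=6 -> slot 6
Insert 72: h=2 -> slot 2
Insert 53: h=4 -> slot 4
Insert 5: h=5 -> slot 5

Table: [None, None, 72, None, 53, 5, 6]


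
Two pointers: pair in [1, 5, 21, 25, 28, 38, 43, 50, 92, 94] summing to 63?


lo=0(1)+hi=9(94)=95
lo=0(1)+hi=8(92)=93
lo=0(1)+hi=7(50)=51
lo=1(5)+hi=7(50)=55
lo=2(21)+hi=7(50)=71
lo=2(21)+hi=6(43)=64
lo=2(21)+hi=5(38)=59
lo=3(25)+hi=5(38)=63

Yes: 25+38=63


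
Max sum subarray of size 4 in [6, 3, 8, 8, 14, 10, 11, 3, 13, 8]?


[0:4]: 25
[1:5]: 33
[2:6]: 40
[3:7]: 43
[4:8]: 38
[5:9]: 37
[6:10]: 35

Max: 43 at [3:7]


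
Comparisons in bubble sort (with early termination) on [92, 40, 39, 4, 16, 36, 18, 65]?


Algorithm: bubble sort (with early termination)
Input: [92, 40, 39, 4, 16, 36, 18, 65]
Sorted: [4, 16, 18, 36, 39, 40, 65, 92]

25


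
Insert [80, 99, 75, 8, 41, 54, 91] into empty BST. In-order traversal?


Insert 80: root
Insert 99: R from 80
Insert 75: L from 80
Insert 8: L from 80 -> L from 75
Insert 41: L from 80 -> L from 75 -> R from 8
Insert 54: L from 80 -> L from 75 -> R from 8 -> R from 41
Insert 91: R from 80 -> L from 99

In-order: [8, 41, 54, 75, 80, 91, 99]


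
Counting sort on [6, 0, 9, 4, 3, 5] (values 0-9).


Input: [6, 0, 9, 4, 3, 5]
Counts: [1, 0, 0, 1, 1, 1, 1, 0, 0, 1]

Sorted: [0, 3, 4, 5, 6, 9]


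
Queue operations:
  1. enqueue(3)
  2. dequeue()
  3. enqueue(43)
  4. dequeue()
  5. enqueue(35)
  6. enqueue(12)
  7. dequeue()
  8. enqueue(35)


enqueue(3) -> [3]
dequeue()->3, []
enqueue(43) -> [43]
dequeue()->43, []
enqueue(35) -> [35]
enqueue(12) -> [35, 12]
dequeue()->35, [12]
enqueue(35) -> [12, 35]

Final queue: [12, 35]


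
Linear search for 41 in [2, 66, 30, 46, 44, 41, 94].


i=0: 2!=41
i=1: 66!=41
i=2: 30!=41
i=3: 46!=41
i=4: 44!=41
i=5: 41==41 found!

Found at 5, 6 comps


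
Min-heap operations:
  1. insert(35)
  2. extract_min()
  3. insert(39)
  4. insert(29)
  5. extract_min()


insert(35) -> [35]
extract_min()->35, []
insert(39) -> [39]
insert(29) -> [29, 39]
extract_min()->29, [39]

Final heap: [39]


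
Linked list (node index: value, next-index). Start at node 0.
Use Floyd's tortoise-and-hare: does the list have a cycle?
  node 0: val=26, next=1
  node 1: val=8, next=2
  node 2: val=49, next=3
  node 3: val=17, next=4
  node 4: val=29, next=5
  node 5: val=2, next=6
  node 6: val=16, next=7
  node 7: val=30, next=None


Floyd's tortoise (slow, +1) and hare (fast, +2):
  init: slow=0, fast=0
  step 1: slow=1, fast=2
  step 2: slow=2, fast=4
  step 3: slow=3, fast=6
  step 4: fast 6->7->None, no cycle

Cycle: no


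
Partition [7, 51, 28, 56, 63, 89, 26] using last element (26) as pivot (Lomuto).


Pivot: 26
  7 <= 26: advance i (no swap)
Place pivot at 1: [7, 26, 28, 56, 63, 89, 51]

Partitioned: [7, 26, 28, 56, 63, 89, 51]


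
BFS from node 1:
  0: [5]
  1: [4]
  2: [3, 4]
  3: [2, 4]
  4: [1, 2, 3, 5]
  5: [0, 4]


Visit 1, enqueue [4]
Visit 4, enqueue [2, 3, 5]
Visit 2, enqueue []
Visit 3, enqueue []
Visit 5, enqueue [0]
Visit 0, enqueue []

BFS order: [1, 4, 2, 3, 5, 0]


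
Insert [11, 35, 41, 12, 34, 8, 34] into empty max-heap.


Insert 11: [11]
Insert 35: [35, 11]
Insert 41: [41, 11, 35]
Insert 12: [41, 12, 35, 11]
Insert 34: [41, 34, 35, 11, 12]
Insert 8: [41, 34, 35, 11, 12, 8]
Insert 34: [41, 34, 35, 11, 12, 8, 34]

Final heap: [41, 34, 35, 11, 12, 8, 34]


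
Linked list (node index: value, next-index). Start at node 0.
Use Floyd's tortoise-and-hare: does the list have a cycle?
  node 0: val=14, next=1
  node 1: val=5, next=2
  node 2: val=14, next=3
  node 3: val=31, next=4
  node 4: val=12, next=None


Floyd's tortoise (slow, +1) and hare (fast, +2):
  init: slow=0, fast=0
  step 1: slow=1, fast=2
  step 2: slow=2, fast=4
  step 3: fast -> None, no cycle

Cycle: no


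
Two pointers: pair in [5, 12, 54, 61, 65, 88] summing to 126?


lo=0(5)+hi=5(88)=93
lo=1(12)+hi=5(88)=100
lo=2(54)+hi=5(88)=142
lo=2(54)+hi=4(65)=119
lo=3(61)+hi=4(65)=126

Yes: 61+65=126


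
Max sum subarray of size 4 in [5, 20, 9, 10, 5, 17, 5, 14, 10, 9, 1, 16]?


[0:4]: 44
[1:5]: 44
[2:6]: 41
[3:7]: 37
[4:8]: 41
[5:9]: 46
[6:10]: 38
[7:11]: 34
[8:12]: 36

Max: 46 at [5:9]


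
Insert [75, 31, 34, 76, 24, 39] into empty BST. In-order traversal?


Insert 75: root
Insert 31: L from 75
Insert 34: L from 75 -> R from 31
Insert 76: R from 75
Insert 24: L from 75 -> L from 31
Insert 39: L from 75 -> R from 31 -> R from 34

In-order: [24, 31, 34, 39, 75, 76]


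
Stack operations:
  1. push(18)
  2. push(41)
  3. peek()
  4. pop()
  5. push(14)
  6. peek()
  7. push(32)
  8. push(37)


push(18) -> [18]
push(41) -> [18, 41]
peek()->41
pop()->41, [18]
push(14) -> [18, 14]
peek()->14
push(32) -> [18, 14, 32]
push(37) -> [18, 14, 32, 37]

Final stack: [18, 14, 32, 37]


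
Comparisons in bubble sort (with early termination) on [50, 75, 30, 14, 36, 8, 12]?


Algorithm: bubble sort (with early termination)
Input: [50, 75, 30, 14, 36, 8, 12]
Sorted: [8, 12, 14, 30, 36, 50, 75]

21


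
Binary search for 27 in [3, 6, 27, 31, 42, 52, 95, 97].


Step 1: lo=0, hi=7, mid=3, val=31
Step 2: lo=0, hi=2, mid=1, val=6
Step 3: lo=2, hi=2, mid=2, val=27

Found at index 2


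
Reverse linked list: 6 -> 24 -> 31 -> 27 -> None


Step 1: curr=6, set curr.next=prev(None) | reversed so far: 6
Step 2: curr=24, set curr.next=prev(6) | reversed so far: 24 -> 6
Step 3: curr=31, set curr.next=prev(24) | reversed so far: 31 -> 24 -> 6
Step 4: curr=27, set curr.next=prev(31) | reversed so far: 27 -> 31 -> 24 -> 6

27 -> 31 -> 24 -> 6 -> None


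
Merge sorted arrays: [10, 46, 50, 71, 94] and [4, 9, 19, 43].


Take 4 from B
Take 9 from B
Take 10 from A
Take 19 from B
Take 43 from B

Merged: [4, 9, 10, 19, 43, 46, 50, 71, 94]


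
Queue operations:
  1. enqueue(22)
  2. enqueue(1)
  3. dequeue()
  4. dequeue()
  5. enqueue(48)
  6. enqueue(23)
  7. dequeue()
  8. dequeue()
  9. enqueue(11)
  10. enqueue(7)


enqueue(22) -> [22]
enqueue(1) -> [22, 1]
dequeue()->22, [1]
dequeue()->1, []
enqueue(48) -> [48]
enqueue(23) -> [48, 23]
dequeue()->48, [23]
dequeue()->23, []
enqueue(11) -> [11]
enqueue(7) -> [11, 7]

Final queue: [11, 7]


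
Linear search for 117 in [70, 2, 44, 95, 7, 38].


i=0: 70!=117
i=1: 2!=117
i=2: 44!=117
i=3: 95!=117
i=4: 7!=117
i=5: 38!=117

Not found, 6 comps


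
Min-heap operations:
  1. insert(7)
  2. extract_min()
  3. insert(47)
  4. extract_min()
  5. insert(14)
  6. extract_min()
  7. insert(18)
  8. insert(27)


insert(7) -> [7]
extract_min()->7, []
insert(47) -> [47]
extract_min()->47, []
insert(14) -> [14]
extract_min()->14, []
insert(18) -> [18]
insert(27) -> [18, 27]

Final heap: [18, 27]


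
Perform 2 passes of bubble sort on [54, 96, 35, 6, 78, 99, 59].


Initial: [54, 96, 35, 6, 78, 99, 59]
Pass 1: [54, 35, 6, 78, 96, 59, 99] (4 swaps)
Pass 2: [35, 6, 54, 78, 59, 96, 99] (3 swaps)

After 2 passes: [35, 6, 54, 78, 59, 96, 99]


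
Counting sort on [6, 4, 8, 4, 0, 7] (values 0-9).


Input: [6, 4, 8, 4, 0, 7]
Counts: [1, 0, 0, 0, 2, 0, 1, 1, 1, 0]

Sorted: [0, 4, 4, 6, 7, 8]


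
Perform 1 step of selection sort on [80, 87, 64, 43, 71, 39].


Initial: [80, 87, 64, 43, 71, 39]
Step 1: min=39 at 5
  Swap: [39, 87, 64, 43, 71, 80]

After 1 step: [39, 87, 64, 43, 71, 80]


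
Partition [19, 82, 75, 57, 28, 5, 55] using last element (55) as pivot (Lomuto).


Pivot: 55
  19 <= 55: advance i (no swap)
  28 <= 55: swap -> [19, 28, 75, 57, 82, 5, 55]
  5 <= 55: swap -> [19, 28, 5, 57, 82, 75, 55]
Place pivot at 3: [19, 28, 5, 55, 82, 75, 57]

Partitioned: [19, 28, 5, 55, 82, 75, 57]


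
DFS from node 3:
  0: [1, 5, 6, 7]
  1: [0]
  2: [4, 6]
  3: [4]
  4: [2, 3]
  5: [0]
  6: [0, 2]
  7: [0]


Visit 3, push [4]
Visit 4, push [2]
Visit 2, push [6]
Visit 6, push [0]
Visit 0, push [7, 5, 1]
Visit 1, push []
Visit 5, push []
Visit 7, push []

DFS order: [3, 4, 2, 6, 0, 1, 5, 7]


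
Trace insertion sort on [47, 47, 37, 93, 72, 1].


Initial: [47, 47, 37, 93, 72, 1]
Insert 47: [47, 47, 37, 93, 72, 1]
Insert 37: [37, 47, 47, 93, 72, 1]
Insert 93: [37, 47, 47, 93, 72, 1]
Insert 72: [37, 47, 47, 72, 93, 1]
Insert 1: [1, 37, 47, 47, 72, 93]

Sorted: [1, 37, 47, 47, 72, 93]
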